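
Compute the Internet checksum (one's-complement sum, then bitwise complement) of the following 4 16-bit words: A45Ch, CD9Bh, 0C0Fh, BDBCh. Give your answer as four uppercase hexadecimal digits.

One's-complement addition (fold any carry out of bit 15 back into bit 0):
  0xA45C + 0xCD9B = 0x171F7 → wrap carry → 0x71F8
  0x71F8 + 0x0C0F = 0x07E07
  0x7E07 + 0xBDBC = 0x13BC3 → wrap carry → 0x3BC4
One's-complement sum = 0x3BC4.
Checksum = ~0x3BC4 & 0xFFFF = 0xC43B.

C43B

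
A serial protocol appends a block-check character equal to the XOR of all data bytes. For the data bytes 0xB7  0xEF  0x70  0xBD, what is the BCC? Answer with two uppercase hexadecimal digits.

95

XOR the bytes together:
  start with 0xB7
  0xB7 ⊕ 0xEF = 0x58
  0x58 ⊕ 0x70 = 0x28
  0x28 ⊕ 0xBD = 0x95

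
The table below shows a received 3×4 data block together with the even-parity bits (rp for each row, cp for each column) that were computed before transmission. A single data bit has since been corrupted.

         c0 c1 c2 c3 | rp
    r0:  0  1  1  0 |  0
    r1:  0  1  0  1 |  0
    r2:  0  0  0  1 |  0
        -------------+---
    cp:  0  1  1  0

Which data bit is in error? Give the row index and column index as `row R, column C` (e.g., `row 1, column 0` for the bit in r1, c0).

Recompute each row's even parity and compare to rp:
  r0: data parity 0, sent rp 0 → ok
  r1: data parity 0, sent rp 0 → ok
  r2: data parity 1, sent rp 0 → mismatch
Recompute each column's even parity and compare to cp:
  c0: data parity 0, sent cp 0 → ok
  c1: data parity 0, sent cp 1 → mismatch
  c2: data parity 1, sent cp 1 → ok
  c3: data parity 0, sent cp 0 → ok
Exactly one row (r2) and one column (c1) fail → the flipped bit is at their intersection.

row 2, column 1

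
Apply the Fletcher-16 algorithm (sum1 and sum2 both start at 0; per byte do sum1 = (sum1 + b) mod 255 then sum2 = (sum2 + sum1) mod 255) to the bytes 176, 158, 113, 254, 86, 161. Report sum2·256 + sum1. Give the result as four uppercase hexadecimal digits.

Running sums (mod 255):
  after byte 0 (176): sum1=176, sum2=176
  after byte 1 (158): sum1=79, sum2=0
  after byte 2 (113): sum1=192, sum2=192
  after byte 3 (254): sum1=191, sum2=128
  after byte 4 (86): sum1=22, sum2=150
  after byte 5 (161): sum1=183, sum2=78
Checksum = sum2·256 + sum1 = 78·256 + 183 = 20151 = 0x4EB7.

4EB7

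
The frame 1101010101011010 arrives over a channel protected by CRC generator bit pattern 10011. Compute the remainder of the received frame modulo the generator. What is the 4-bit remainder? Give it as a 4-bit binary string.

Modulo-2 division of 1101010101011010 by 10011:
  pos 0: 11010 XOR 10011 = 01001
  pos 1: 10011 XOR 10011 = 00000
  pos 7: 10101 XOR 10011 = 00110
  pos 9: 11010 XOR 10011 = 01001
  pos 10: 10011 XOR 10011 = 00000
Remainder = 0000 (zero — the frame passes the CRC check).

0000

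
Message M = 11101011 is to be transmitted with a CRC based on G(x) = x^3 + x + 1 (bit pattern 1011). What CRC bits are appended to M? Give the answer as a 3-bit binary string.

101

Append 3 zeros: 11101011000. Divide by 1011 (XOR where the leading bit is 1):
  pos 0: 1110 XOR 1011 = 0101
  pos 1: 1011 XOR 1011 = 0000
  pos 6: 1100 XOR 1011 = 0111
  pos 7: 1110 XOR 1011 = 0101
Remainder (last 3 bits) = 101. This is the CRC / FCS.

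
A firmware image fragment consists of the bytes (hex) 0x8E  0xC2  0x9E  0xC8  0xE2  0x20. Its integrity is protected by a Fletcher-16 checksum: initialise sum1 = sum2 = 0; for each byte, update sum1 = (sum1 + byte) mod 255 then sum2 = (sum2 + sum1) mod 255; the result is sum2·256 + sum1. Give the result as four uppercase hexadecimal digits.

DFBB

Running sums (mod 255):
  after byte 0 (0x8E): sum1=142, sum2=142
  after byte 1 (0xC2): sum1=81, sum2=223
  after byte 2 (0x9E): sum1=239, sum2=207
  after byte 3 (0xC8): sum1=184, sum2=136
  after byte 4 (0xE2): sum1=155, sum2=36
  after byte 5 (0x20): sum1=187, sum2=223
Checksum = sum2·256 + sum1 = 223·256 + 187 = 57275 = 0xDFBB.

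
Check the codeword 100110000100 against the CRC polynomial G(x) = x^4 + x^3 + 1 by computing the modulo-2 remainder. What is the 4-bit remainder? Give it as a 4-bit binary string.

0000

Modulo-2 division of 100110000100 by 11001:
  pos 0: 10011 XOR 11001 = 01010
  pos 1: 10100 XOR 11001 = 01101
  pos 2: 11010 XOR 11001 = 00011
  pos 5: 11001 XOR 11001 = 00000
Remainder = 0000 (zero — the frame passes the CRC check).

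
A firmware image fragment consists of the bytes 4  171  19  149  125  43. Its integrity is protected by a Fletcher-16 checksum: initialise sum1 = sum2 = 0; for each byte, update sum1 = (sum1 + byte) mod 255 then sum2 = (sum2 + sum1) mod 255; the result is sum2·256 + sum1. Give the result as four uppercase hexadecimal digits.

A501

Running sums (mod 255):
  after byte 0 (4): sum1=4, sum2=4
  after byte 1 (171): sum1=175, sum2=179
  after byte 2 (19): sum1=194, sum2=118
  after byte 3 (149): sum1=88, sum2=206
  after byte 4 (125): sum1=213, sum2=164
  after byte 5 (43): sum1=1, sum2=165
Checksum = sum2·256 + sum1 = 165·256 + 1 = 42241 = 0xA501.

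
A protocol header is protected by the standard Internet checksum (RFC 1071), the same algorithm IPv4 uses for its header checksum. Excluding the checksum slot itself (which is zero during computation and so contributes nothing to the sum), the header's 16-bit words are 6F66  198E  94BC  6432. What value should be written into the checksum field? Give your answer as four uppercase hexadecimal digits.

7E1C

One's-complement addition (fold any carry out of bit 15 back into bit 0):
  0x6F66 + 0x198E = 0x088F4
  0x88F4 + 0x94BC = 0x11DB0 → wrap carry → 0x1DB1
  0x1DB1 + 0x6432 = 0x081E3
One's-complement sum = 0x81E3.
Checksum = ~0x81E3 & 0xFFFF = 0x7E1C.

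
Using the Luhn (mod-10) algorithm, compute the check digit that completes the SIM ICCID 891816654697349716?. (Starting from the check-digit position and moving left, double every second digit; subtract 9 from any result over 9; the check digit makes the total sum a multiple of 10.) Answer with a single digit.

Partial digits right→left: 6 1 7 9 4 3 7 9 6 4 5 6 6 1 8 1 9 8
Double every second digit counting from the check-digit position (so the 1st, 3rd, 5th, ... of the partial from the right).
  doubled (with −9 where >9): 3 5 8 5 3 1 3 7 9 → sum 44
  kept as-is: 1 9 3 9 4 6 1 1 8 → sum 42
Total = 44 + 42 = 86.
Check digit = (10 − (86 mod 10)) mod 10 = 4.

4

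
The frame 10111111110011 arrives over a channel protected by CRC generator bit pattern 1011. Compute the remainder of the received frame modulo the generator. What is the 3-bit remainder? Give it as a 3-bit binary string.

000

Modulo-2 division of 10111111110011 by 1011:
  pos 0: 1011 XOR 1011 = 0000
  pos 4: 1111 XOR 1011 = 0100
  pos 5: 1001 XOR 1011 = 0010
  pos 7: 1010 XOR 1011 = 0001
  pos 10: 1011 XOR 1011 = 0000
Remainder = 000 (zero — the frame passes the CRC check).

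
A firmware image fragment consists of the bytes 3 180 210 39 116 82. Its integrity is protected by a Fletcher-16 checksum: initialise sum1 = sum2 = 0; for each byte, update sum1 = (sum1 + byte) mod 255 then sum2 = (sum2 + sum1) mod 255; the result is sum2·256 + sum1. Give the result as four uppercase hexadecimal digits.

9578

Running sums (mod 255):
  after byte 0 (3): sum1=3, sum2=3
  after byte 1 (180): sum1=183, sum2=186
  after byte 2 (210): sum1=138, sum2=69
  after byte 3 (39): sum1=177, sum2=246
  after byte 4 (116): sum1=38, sum2=29
  after byte 5 (82): sum1=120, sum2=149
Checksum = sum2·256 + sum1 = 149·256 + 120 = 38264 = 0x9578.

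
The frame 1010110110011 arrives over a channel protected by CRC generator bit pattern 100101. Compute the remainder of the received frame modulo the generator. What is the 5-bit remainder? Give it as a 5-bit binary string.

Modulo-2 division of 1010110110011 by 100101:
  pos 0: 101011 XOR 100101 = 001110
  pos 2: 111001 XOR 100101 = 011100
  pos 3: 111001 XOR 100101 = 011100
  pos 4: 111000 XOR 100101 = 011101
  pos 5: 111010 XOR 100101 = 011111
  pos 6: 111111 XOR 100101 = 011010
  pos 7: 110101 XOR 100101 = 010000
Remainder = 10000 (nonzero — an error is detected).

10000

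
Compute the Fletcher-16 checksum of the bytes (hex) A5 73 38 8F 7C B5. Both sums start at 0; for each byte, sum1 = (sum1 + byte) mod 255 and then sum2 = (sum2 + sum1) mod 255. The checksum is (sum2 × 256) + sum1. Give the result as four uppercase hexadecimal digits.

6113

Running sums (mod 255):
  after byte 0 (A5): sum1=165, sum2=165
  after byte 1 (73): sum1=25, sum2=190
  after byte 2 (38): sum1=81, sum2=16
  after byte 3 (8F): sum1=224, sum2=240
  after byte 4 (7C): sum1=93, sum2=78
  after byte 5 (B5): sum1=19, sum2=97
Checksum = sum2·256 + sum1 = 97·256 + 19 = 24851 = 0x6113.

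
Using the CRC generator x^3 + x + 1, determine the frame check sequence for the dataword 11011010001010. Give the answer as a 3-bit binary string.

100

Append 3 zeros: 11011010001010000. Divide by 1011 (XOR where the leading bit is 1):
  pos 0: 1101 XOR 1011 = 0110
  pos 1: 1101 XOR 1011 = 0110
  pos 2: 1100 XOR 1011 = 0111
  pos 3: 1111 XOR 1011 = 0100
  pos 4: 1000 XOR 1011 = 0011
  pos 6: 1100 XOR 1011 = 0111
  pos 7: 1111 XOR 1011 = 0100
  pos 8: 1000 XOR 1011 = 0011
  pos 10: 1110 XOR 1011 = 0101
  pos 11: 1010 XOR 1011 = 0001
Remainder (last 3 bits) = 100. This is the CRC / FCS.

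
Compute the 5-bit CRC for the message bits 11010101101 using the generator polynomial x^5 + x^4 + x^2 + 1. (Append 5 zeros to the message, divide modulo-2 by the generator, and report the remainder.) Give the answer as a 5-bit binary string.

Append 5 zeros: 1101010110100000. Divide by 110101 (XOR where the leading bit is 1):
  pos 0: 110101 XOR 110101 = 000000
  pos 7: 110100 XOR 110101 = 000001
Remainder (last 5 bits) = 01000. This is the CRC / FCS.

01000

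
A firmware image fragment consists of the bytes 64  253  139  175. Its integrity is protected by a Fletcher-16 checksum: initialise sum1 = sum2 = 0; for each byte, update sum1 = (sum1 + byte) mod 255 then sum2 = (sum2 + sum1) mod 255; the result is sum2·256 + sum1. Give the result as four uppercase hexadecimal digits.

Running sums (mod 255):
  after byte 0 (64): sum1=64, sum2=64
  after byte 1 (253): sum1=62, sum2=126
  after byte 2 (139): sum1=201, sum2=72
  after byte 3 (175): sum1=121, sum2=193
Checksum = sum2·256 + sum1 = 193·256 + 121 = 49529 = 0xC179.

C179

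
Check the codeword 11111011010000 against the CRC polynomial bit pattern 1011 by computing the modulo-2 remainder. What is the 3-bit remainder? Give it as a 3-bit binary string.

Modulo-2 division of 11111011010000 by 1011:
  pos 0: 1111 XOR 1011 = 0100
  pos 1: 1001 XOR 1011 = 0010
  pos 3: 1001 XOR 1011 = 0010
  pos 5: 1010 XOR 1011 = 0001
  pos 8: 1100 XOR 1011 = 0111
  pos 9: 1110 XOR 1011 = 0101
  pos 10: 1010 XOR 1011 = 0001
Remainder = 001 (nonzero — an error is detected).

001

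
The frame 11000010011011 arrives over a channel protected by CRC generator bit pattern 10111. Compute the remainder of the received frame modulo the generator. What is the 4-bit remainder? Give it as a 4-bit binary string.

Modulo-2 division of 11000010011011 by 10111:
  pos 0: 11000 XOR 10111 = 01111
  pos 1: 11110 XOR 10111 = 01001
  pos 2: 10011 XOR 10111 = 00100
  pos 4: 10000 XOR 10111 = 00111
  pos 6: 11111 XOR 10111 = 01000
  pos 7: 10000 XOR 10111 = 00111
  pos 9: 11111 XOR 10111 = 01000
Remainder = 1000 (nonzero — an error is detected).

1000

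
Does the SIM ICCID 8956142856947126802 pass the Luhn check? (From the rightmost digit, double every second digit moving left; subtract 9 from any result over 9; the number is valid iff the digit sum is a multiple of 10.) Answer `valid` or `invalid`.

From the right, keep odd positions and double even positions (subtract 9 from any doubled value over 9):
  doubled (positions 2,4,...): 0 3 2 8 3 7 8 3 9 → sum 43
  kept (positions 1,3,...): 2 8 2 7 9 5 2 1 5 8 → sum 49
Total = 92.
92 mod 10 = 2, so the number is invalid.

invalid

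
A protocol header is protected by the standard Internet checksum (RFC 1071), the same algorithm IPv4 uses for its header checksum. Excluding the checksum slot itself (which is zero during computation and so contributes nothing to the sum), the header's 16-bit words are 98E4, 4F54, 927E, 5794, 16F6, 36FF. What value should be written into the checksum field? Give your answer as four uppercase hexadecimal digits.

One's-complement addition (fold any carry out of bit 15 back into bit 0):
  0x98E4 + 0x4F54 = 0x0E838
  0xE838 + 0x927E = 0x17AB6 → wrap carry → 0x7AB7
  0x7AB7 + 0x5794 = 0x0D24B
  0xD24B + 0x16F6 = 0x0E941
  0xE941 + 0x36FF = 0x12040 → wrap carry → 0x2041
One's-complement sum = 0x2041.
Checksum = ~0x2041 & 0xFFFF = 0xDFBE.

DFBE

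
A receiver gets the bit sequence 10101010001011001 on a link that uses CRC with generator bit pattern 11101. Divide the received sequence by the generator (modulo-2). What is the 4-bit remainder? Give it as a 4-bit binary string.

Modulo-2 division of 10101010001011001 by 11101:
  pos 0: 10101 XOR 11101 = 01000
  pos 1: 10000 XOR 11101 = 01101
  pos 2: 11011 XOR 11101 = 00110
  pos 4: 11000 XOR 11101 = 00101
  pos 6: 10101 XOR 11101 = 01000
  pos 7: 10000 XOR 11101 = 01101
  pos 8: 11011 XOR 11101 = 00110
  pos 10: 11010 XOR 11101 = 00111
  pos 12: 11101 XOR 11101 = 00000
Remainder = 0000 (zero — the frame passes the CRC check).

0000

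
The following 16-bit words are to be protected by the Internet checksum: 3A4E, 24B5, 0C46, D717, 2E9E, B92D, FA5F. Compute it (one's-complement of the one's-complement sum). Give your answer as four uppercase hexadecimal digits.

One's-complement addition (fold any carry out of bit 15 back into bit 0):
  0x3A4E + 0x24B5 = 0x05F03
  0x5F03 + 0x0C46 = 0x06B49
  0x6B49 + 0xD717 = 0x14260 → wrap carry → 0x4261
  0x4261 + 0x2E9E = 0x070FF
  0x70FF + 0xB92D = 0x12A2C → wrap carry → 0x2A2D
  0x2A2D + 0xFA5F = 0x1248C → wrap carry → 0x248D
One's-complement sum = 0x248D.
Checksum = ~0x248D & 0xFFFF = 0xDB72.

DB72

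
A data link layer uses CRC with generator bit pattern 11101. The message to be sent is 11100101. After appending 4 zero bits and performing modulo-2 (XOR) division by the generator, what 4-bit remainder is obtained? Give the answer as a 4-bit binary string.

Append 4 zeros: 111001010000. Divide by 11101 (XOR where the leading bit is 1):
  pos 0: 11100 XOR 11101 = 00001
  pos 4: 11010 XOR 11101 = 00111
  pos 6: 11100 XOR 11101 = 00001
Remainder (last 4 bits) = 0010. This is the CRC / FCS.

0010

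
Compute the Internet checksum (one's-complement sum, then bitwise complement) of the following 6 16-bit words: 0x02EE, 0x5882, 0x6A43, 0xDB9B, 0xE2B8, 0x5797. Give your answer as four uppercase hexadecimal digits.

One's-complement addition (fold any carry out of bit 15 back into bit 0):
  0x02EE + 0x5882 = 0x05B70
  0x5B70 + 0x6A43 = 0x0C5B3
  0xC5B3 + 0xDB9B = 0x1A14E → wrap carry → 0xA14F
  0xA14F + 0xE2B8 = 0x18407 → wrap carry → 0x8408
  0x8408 + 0x5797 = 0x0DB9F
One's-complement sum = 0xDB9F.
Checksum = ~0xDB9F & 0xFFFF = 0x2460.

2460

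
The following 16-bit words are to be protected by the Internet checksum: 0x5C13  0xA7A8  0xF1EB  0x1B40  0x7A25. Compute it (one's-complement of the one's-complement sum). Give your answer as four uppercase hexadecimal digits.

74F2

One's-complement addition (fold any carry out of bit 15 back into bit 0):
  0x5C13 + 0xA7A8 = 0x103BB → wrap carry → 0x03BC
  0x03BC + 0xF1EB = 0x0F5A7
  0xF5A7 + 0x1B40 = 0x110E7 → wrap carry → 0x10E8
  0x10E8 + 0x7A25 = 0x08B0D
One's-complement sum = 0x8B0D.
Checksum = ~0x8B0D & 0xFFFF = 0x74F2.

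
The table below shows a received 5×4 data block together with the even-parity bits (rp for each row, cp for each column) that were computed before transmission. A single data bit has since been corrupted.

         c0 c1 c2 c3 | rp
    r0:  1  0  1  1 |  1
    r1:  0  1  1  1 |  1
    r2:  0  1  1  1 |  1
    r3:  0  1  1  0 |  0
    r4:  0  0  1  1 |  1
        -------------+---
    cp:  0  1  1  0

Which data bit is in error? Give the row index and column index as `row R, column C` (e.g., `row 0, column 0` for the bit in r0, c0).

row 4, column 0

Recompute each row's even parity and compare to rp:
  r0: data parity 1, sent rp 1 → ok
  r1: data parity 1, sent rp 1 → ok
  r2: data parity 1, sent rp 1 → ok
  r3: data parity 0, sent rp 0 → ok
  r4: data parity 0, sent rp 1 → mismatch
Recompute each column's even parity and compare to cp:
  c0: data parity 1, sent cp 0 → mismatch
  c1: data parity 1, sent cp 1 → ok
  c2: data parity 1, sent cp 1 → ok
  c3: data parity 0, sent cp 0 → ok
Exactly one row (r4) and one column (c0) fail → the flipped bit is at their intersection.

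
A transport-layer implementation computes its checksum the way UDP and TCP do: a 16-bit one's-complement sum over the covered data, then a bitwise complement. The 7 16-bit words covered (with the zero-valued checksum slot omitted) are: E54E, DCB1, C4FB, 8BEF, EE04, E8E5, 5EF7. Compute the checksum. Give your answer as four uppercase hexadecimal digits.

One's-complement addition (fold any carry out of bit 15 back into bit 0):
  0xE54E + 0xDCB1 = 0x1C1FF → wrap carry → 0xC200
  0xC200 + 0xC4FB = 0x186FB → wrap carry → 0x86FC
  0x86FC + 0x8BEF = 0x112EB → wrap carry → 0x12EC
  0x12EC + 0xEE04 = 0x100F0 → wrap carry → 0x00F1
  0x00F1 + 0xE8E5 = 0x0E9D6
  0xE9D6 + 0x5EF7 = 0x148CD → wrap carry → 0x48CE
One's-complement sum = 0x48CE.
Checksum = ~0x48CE & 0xFFFF = 0xB731.

B731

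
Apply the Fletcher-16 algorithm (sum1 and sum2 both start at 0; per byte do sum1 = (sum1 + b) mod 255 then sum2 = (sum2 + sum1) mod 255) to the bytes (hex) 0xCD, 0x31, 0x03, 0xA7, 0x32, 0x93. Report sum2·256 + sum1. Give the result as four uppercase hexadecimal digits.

C36F

Running sums (mod 255):
  after byte 0 (0xCD): sum1=205, sum2=205
  after byte 1 (0x31): sum1=254, sum2=204
  after byte 2 (0x03): sum1=2, sum2=206
  after byte 3 (0xA7): sum1=169, sum2=120
  after byte 4 (0x32): sum1=219, sum2=84
  after byte 5 (0x93): sum1=111, sum2=195
Checksum = sum2·256 + sum1 = 195·256 + 111 = 50031 = 0xC36F.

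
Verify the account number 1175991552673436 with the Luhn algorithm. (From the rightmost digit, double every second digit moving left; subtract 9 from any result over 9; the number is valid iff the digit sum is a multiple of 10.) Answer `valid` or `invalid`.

From the right, keep odd positions and double even positions (subtract 9 from any doubled value over 9):
  doubled (positions 2,4,...): 6 6 3 1 2 9 5 2 → sum 34
  kept (positions 1,3,...): 6 4 7 2 5 9 5 1 → sum 39
Total = 73.
73 mod 10 = 3, so the number is invalid.

invalid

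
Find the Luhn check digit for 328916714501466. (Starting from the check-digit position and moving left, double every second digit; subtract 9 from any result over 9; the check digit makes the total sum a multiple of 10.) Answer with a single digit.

Partial digits right→left: 6 6 4 1 0 5 4 1 7 6 1 9 8 2 3
Double every second digit counting from the check-digit position (so the 1st, 3rd, 5th, ... of the partial from the right).
  doubled (with −9 where >9): 3 8 0 8 5 2 7 6 → sum 39
  kept as-is: 6 1 5 1 6 9 2 → sum 30
Total = 39 + 30 = 69.
Check digit = (10 − (69 mod 10)) mod 10 = 1.

1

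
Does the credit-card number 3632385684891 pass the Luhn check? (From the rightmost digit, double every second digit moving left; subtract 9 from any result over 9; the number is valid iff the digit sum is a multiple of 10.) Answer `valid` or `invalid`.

invalid

From the right, keep odd positions and double even positions (subtract 9 from any doubled value over 9):
  doubled (positions 2,4,...): 9 8 3 7 4 3 → sum 34
  kept (positions 1,3,...): 1 8 8 5 3 3 3 → sum 31
Total = 65.
65 mod 10 = 5, so the number is invalid.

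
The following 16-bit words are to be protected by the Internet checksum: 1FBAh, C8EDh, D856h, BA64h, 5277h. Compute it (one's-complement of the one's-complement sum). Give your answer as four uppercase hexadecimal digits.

3225

One's-complement addition (fold any carry out of bit 15 back into bit 0):
  0x1FBA + 0xC8ED = 0x0E8A7
  0xE8A7 + 0xD856 = 0x1C0FD → wrap carry → 0xC0FE
  0xC0FE + 0xBA64 = 0x17B62 → wrap carry → 0x7B63
  0x7B63 + 0x5277 = 0x0CDDA
One's-complement sum = 0xCDDA.
Checksum = ~0xCDDA & 0xFFFF = 0x3225.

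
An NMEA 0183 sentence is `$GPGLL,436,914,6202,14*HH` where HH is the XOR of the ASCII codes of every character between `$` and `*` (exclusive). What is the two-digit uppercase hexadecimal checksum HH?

5E

XOR the ASCII codes of the payload characters:
  'G' = 0x47 → acc = 0x47
  'P' = 0x50 → acc = 0x17
  'G' = 0x47 → acc = 0x50
  'L' = 0x4C → acc = 0x1C
  'L' = 0x4C → acc = 0x50
  ',' = 0x2C → acc = 0x7C
  '4' = 0x34 → acc = 0x48
  '3' = 0x33 → acc = 0x7B
  '6' = 0x36 → acc = 0x4D
  ',' = 0x2C → acc = 0x61
  '9' = 0x39 → acc = 0x58
  '1' = 0x31 → acc = 0x69
  '4' = 0x34 → acc = 0x5D
  ',' = 0x2C → acc = 0x71
  '6' = 0x36 → acc = 0x47
  '2' = 0x32 → acc = 0x75
  '0' = 0x30 → acc = 0x45
  '2' = 0x32 → acc = 0x77
  ',' = 0x2C → acc = 0x5B
  '1' = 0x31 → acc = 0x6A
  '4' = 0x34 → acc = 0x5E
Checksum = 0x5E.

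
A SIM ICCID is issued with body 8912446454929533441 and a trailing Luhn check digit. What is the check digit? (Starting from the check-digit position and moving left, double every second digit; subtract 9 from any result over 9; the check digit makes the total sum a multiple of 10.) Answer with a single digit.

Partial digits right→left: 1 4 4 3 3 5 9 2 9 4 5 4 6 4 4 2 1 9 8
Double every second digit counting from the check-digit position (so the 1st, 3rd, 5th, ... of the partial from the right).
  doubled (with −9 where >9): 2 8 6 9 9 1 3 8 2 7 → sum 55
  kept as-is: 4 3 5 2 4 4 4 2 9 → sum 37
Total = 55 + 37 = 92.
Check digit = (10 − (92 mod 10)) mod 10 = 8.

8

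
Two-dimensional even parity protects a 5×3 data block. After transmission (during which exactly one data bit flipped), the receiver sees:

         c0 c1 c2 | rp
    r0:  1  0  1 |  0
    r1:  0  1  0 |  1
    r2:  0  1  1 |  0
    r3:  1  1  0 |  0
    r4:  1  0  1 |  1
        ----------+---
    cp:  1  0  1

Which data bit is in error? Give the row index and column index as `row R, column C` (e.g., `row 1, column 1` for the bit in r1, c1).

row 4, column 1

Recompute each row's even parity and compare to rp:
  r0: data parity 0, sent rp 0 → ok
  r1: data parity 1, sent rp 1 → ok
  r2: data parity 0, sent rp 0 → ok
  r3: data parity 0, sent rp 0 → ok
  r4: data parity 0, sent rp 1 → mismatch
Recompute each column's even parity and compare to cp:
  c0: data parity 1, sent cp 1 → ok
  c1: data parity 1, sent cp 0 → mismatch
  c2: data parity 1, sent cp 1 → ok
Exactly one row (r4) and one column (c1) fail → the flipped bit is at their intersection.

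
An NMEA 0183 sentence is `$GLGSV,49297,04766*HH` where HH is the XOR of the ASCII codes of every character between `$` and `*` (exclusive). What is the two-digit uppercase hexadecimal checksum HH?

XOR the ASCII codes of the payload characters:
  'G' = 0x47 → acc = 0x47
  'L' = 0x4C → acc = 0x0B
  'G' = 0x47 → acc = 0x4C
  'S' = 0x53 → acc = 0x1F
  'V' = 0x56 → acc = 0x49
  ',' = 0x2C → acc = 0x65
  '4' = 0x34 → acc = 0x51
  '9' = 0x39 → acc = 0x68
  '2' = 0x32 → acc = 0x5A
  '9' = 0x39 → acc = 0x63
  '7' = 0x37 → acc = 0x54
  ',' = 0x2C → acc = 0x78
  '0' = 0x30 → acc = 0x48
  '4' = 0x34 → acc = 0x7C
  '7' = 0x37 → acc = 0x4B
  '6' = 0x36 → acc = 0x7D
  '6' = 0x36 → acc = 0x4B
Checksum = 0x4B.

4B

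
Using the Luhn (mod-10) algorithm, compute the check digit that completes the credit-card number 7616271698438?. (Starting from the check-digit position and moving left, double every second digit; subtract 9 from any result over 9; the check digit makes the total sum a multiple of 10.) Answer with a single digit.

Partial digits right→left: 8 3 4 8 9 6 1 7 2 6 1 6 7
Double every second digit counting from the check-digit position (so the 1st, 3rd, 5th, ... of the partial from the right).
  doubled (with −9 where >9): 7 8 9 2 4 2 5 → sum 37
  kept as-is: 3 8 6 7 6 6 → sum 36
Total = 37 + 36 = 73.
Check digit = (10 − (73 mod 10)) mod 10 = 7.

7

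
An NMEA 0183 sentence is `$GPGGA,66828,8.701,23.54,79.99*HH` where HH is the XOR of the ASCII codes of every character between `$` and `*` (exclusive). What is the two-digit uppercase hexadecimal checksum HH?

XOR the ASCII codes of the payload characters:
  'G' = 0x47 → acc = 0x47
  'P' = 0x50 → acc = 0x17
  'G' = 0x47 → acc = 0x50
  'G' = 0x47 → acc = 0x17
  'A' = 0x41 → acc = 0x56
  ',' = 0x2C → acc = 0x7A
  '6' = 0x36 → acc = 0x4C
  '6' = 0x36 → acc = 0x7A
  '8' = 0x38 → acc = 0x42
  '2' = 0x32 → acc = 0x70
  '8' = 0x38 → acc = 0x48
  ',' = 0x2C → acc = 0x64
  '8' = 0x38 → acc = 0x5C
  '.' = 0x2E → acc = 0x72
  '7' = 0x37 → acc = 0x45
  '0' = 0x30 → acc = 0x75
  '1' = 0x31 → acc = 0x44
  ',' = 0x2C → acc = 0x68
  '2' = 0x32 → acc = 0x5A
  '3' = 0x33 → acc = 0x69
  '.' = 0x2E → acc = 0x47
  '5' = 0x35 → acc = 0x72
  '4' = 0x34 → acc = 0x46
  ',' = 0x2C → acc = 0x6A
  '7' = 0x37 → acc = 0x5D
  '9' = 0x39 → acc = 0x64
  '.' = 0x2E → acc = 0x4A
  '9' = 0x39 → acc = 0x73
  '9' = 0x39 → acc = 0x4A
Checksum = 0x4A.

4A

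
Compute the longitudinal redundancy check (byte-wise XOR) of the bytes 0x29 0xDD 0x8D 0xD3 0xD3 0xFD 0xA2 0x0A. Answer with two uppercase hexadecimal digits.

XOR the bytes together:
  start with 0x29
  0x29 ⊕ 0xDD = 0xF4
  0xF4 ⊕ 0x8D = 0x79
  0x79 ⊕ 0xD3 = 0xAA
  0xAA ⊕ 0xD3 = 0x79
  0x79 ⊕ 0xFD = 0x84
  0x84 ⊕ 0xA2 = 0x26
  0x26 ⊕ 0x0A = 0x2C

2C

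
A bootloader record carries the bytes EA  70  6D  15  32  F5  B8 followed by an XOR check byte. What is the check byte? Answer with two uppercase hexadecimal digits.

9D

XOR the bytes together:
  start with 0xEA
  0xEA ⊕ 0x70 = 0x9A
  0x9A ⊕ 0x6D = 0xF7
  0xF7 ⊕ 0x15 = 0xE2
  0xE2 ⊕ 0x32 = 0xD0
  0xD0 ⊕ 0xF5 = 0x25
  0x25 ⊕ 0xB8 = 0x9D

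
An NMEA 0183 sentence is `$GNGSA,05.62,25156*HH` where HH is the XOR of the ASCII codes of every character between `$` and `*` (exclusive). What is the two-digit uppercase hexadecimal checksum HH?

XOR the ASCII codes of the payload characters:
  'G' = 0x47 → acc = 0x47
  'N' = 0x4E → acc = 0x09
  'G' = 0x47 → acc = 0x4E
  'S' = 0x53 → acc = 0x1D
  'A' = 0x41 → acc = 0x5C
  ',' = 0x2C → acc = 0x70
  '0' = 0x30 → acc = 0x40
  '5' = 0x35 → acc = 0x75
  '.' = 0x2E → acc = 0x5B
  '6' = 0x36 → acc = 0x6D
  '2' = 0x32 → acc = 0x5F
  ',' = 0x2C → acc = 0x73
  '2' = 0x32 → acc = 0x41
  '5' = 0x35 → acc = 0x74
  '1' = 0x31 → acc = 0x45
  '5' = 0x35 → acc = 0x70
  '6' = 0x36 → acc = 0x46
Checksum = 0x46.

46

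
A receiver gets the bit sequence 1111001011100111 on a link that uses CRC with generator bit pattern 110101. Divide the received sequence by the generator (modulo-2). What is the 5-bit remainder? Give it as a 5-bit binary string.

10101

Modulo-2 division of 1111001011100111 by 110101:
  pos 0: 111100 XOR 110101 = 001001
  pos 2: 100110 XOR 110101 = 010011
  pos 3: 100111 XOR 110101 = 010010
  pos 4: 100101 XOR 110101 = 010000
  pos 5: 100001 XOR 110101 = 010100
  pos 6: 101000 XOR 110101 = 011101
  pos 7: 111010 XOR 110101 = 001111
  pos 9: 111111 XOR 110101 = 001010
Remainder = 10101 (nonzero — an error is detected).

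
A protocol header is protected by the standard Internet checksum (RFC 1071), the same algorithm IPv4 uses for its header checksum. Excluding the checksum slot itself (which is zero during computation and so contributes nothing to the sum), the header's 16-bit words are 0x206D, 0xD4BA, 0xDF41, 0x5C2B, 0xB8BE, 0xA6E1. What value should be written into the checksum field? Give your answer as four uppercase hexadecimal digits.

One's-complement addition (fold any carry out of bit 15 back into bit 0):
  0x206D + 0xD4BA = 0x0F527
  0xF527 + 0xDF41 = 0x1D468 → wrap carry → 0xD469
  0xD469 + 0x5C2B = 0x13094 → wrap carry → 0x3095
  0x3095 + 0xB8BE = 0x0E953
  0xE953 + 0xA6E1 = 0x19034 → wrap carry → 0x9035
One's-complement sum = 0x9035.
Checksum = ~0x9035 & 0xFFFF = 0x6FCA.

6FCA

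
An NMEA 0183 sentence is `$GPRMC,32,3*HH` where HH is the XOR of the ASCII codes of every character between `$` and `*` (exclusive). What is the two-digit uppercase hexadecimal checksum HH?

XOR the ASCII codes of the payload characters:
  'G' = 0x47 → acc = 0x47
  'P' = 0x50 → acc = 0x17
  'R' = 0x52 → acc = 0x45
  'M' = 0x4D → acc = 0x08
  'C' = 0x43 → acc = 0x4B
  ',' = 0x2C → acc = 0x67
  '3' = 0x33 → acc = 0x54
  '2' = 0x32 → acc = 0x66
  ',' = 0x2C → acc = 0x4A
  '3' = 0x33 → acc = 0x79
Checksum = 0x79.

79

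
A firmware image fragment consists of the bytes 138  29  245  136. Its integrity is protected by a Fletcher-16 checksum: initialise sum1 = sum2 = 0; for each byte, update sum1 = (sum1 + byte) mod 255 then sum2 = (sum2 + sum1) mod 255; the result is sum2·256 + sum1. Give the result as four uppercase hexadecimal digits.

F526

Running sums (mod 255):
  after byte 0 (138): sum1=138, sum2=138
  after byte 1 (29): sum1=167, sum2=50
  after byte 2 (245): sum1=157, sum2=207
  after byte 3 (136): sum1=38, sum2=245
Checksum = sum2·256 + sum1 = 245·256 + 38 = 62758 = 0xF526.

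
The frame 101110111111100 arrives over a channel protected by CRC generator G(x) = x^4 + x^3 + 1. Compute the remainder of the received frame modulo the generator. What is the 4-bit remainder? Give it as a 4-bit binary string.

0000

Modulo-2 division of 101110111111100 by 11001:
  pos 0: 10111 XOR 11001 = 01110
  pos 1: 11100 XOR 11001 = 00101
  pos 3: 10111 XOR 11001 = 01110
  pos 4: 11101 XOR 11001 = 00100
  pos 6: 10011 XOR 11001 = 01010
  pos 7: 10101 XOR 11001 = 01100
  pos 8: 11001 XOR 11001 = 00000
Remainder = 0000 (zero — the frame passes the CRC check).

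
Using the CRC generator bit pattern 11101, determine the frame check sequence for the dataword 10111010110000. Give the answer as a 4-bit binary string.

1110

Append 4 zeros: 101110101100000000. Divide by 11101 (XOR where the leading bit is 1):
  pos 0: 10111 XOR 11101 = 01010
  pos 1: 10100 XOR 11101 = 01001
  pos 2: 10011 XOR 11101 = 01110
  pos 3: 11100 XOR 11101 = 00001
  pos 7: 11100 XOR 11101 = 00001
  pos 11: 10000 XOR 11101 = 01101
  pos 12: 11010 XOR 11101 = 00111
Remainder (last 4 bits) = 1110. This is the CRC / FCS.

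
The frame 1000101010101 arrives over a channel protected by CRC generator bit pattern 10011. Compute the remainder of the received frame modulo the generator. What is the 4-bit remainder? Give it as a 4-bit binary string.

Modulo-2 division of 1000101010101 by 10011:
  pos 0: 10001 XOR 10011 = 00010
  pos 3: 10010 XOR 10011 = 00001
  pos 7: 11010 XOR 10011 = 01001
  pos 8: 10011 XOR 10011 = 00000
Remainder = 0000 (zero — the frame passes the CRC check).

0000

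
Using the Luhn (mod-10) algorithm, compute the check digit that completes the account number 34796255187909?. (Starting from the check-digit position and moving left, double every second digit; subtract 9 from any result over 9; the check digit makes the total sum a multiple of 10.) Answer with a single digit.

Partial digits right→left: 9 0 9 7 8 1 5 5 2 6 9 7 4 3
Double every second digit counting from the check-digit position (so the 1st, 3rd, 5th, ... of the partial from the right).
  doubled (with −9 where >9): 9 9 7 1 4 9 8 → sum 47
  kept as-is: 0 7 1 5 6 7 3 → sum 29
Total = 47 + 29 = 76.
Check digit = (10 − (76 mod 10)) mod 10 = 4.

4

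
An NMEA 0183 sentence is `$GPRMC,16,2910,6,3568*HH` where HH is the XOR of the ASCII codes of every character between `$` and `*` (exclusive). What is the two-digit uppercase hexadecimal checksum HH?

XOR the ASCII codes of the payload characters:
  'G' = 0x47 → acc = 0x47
  'P' = 0x50 → acc = 0x17
  'R' = 0x52 → acc = 0x45
  'M' = 0x4D → acc = 0x08
  'C' = 0x43 → acc = 0x4B
  ',' = 0x2C → acc = 0x67
  '1' = 0x31 → acc = 0x56
  '6' = 0x36 → acc = 0x60
  ',' = 0x2C → acc = 0x4C
  '2' = 0x32 → acc = 0x7E
  '9' = 0x39 → acc = 0x47
  '1' = 0x31 → acc = 0x76
  '0' = 0x30 → acc = 0x46
  ',' = 0x2C → acc = 0x6A
  '6' = 0x36 → acc = 0x5C
  ',' = 0x2C → acc = 0x70
  '3' = 0x33 → acc = 0x43
  '5' = 0x35 → acc = 0x76
  '6' = 0x36 → acc = 0x40
  '8' = 0x38 → acc = 0x78
Checksum = 0x78.

78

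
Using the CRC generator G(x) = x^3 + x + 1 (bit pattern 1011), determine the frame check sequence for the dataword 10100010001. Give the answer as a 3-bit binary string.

Append 3 zeros: 10100010001000. Divide by 1011 (XOR where the leading bit is 1):
  pos 0: 1010 XOR 1011 = 0001
  pos 3: 1001 XOR 1011 = 0010
  pos 5: 1000 XOR 1011 = 0011
  pos 7: 1101 XOR 1011 = 0110
  pos 8: 1100 XOR 1011 = 0111
  pos 9: 1110 XOR 1011 = 0101
  pos 10: 1010 XOR 1011 = 0001
Remainder (last 3 bits) = 001. This is the CRC / FCS.

001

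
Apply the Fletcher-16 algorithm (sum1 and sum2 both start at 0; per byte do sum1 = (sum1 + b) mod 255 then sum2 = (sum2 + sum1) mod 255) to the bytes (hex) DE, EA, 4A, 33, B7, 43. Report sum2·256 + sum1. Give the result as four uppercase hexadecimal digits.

4542

Running sums (mod 255):
  after byte 0 (DE): sum1=222, sum2=222
  after byte 1 (EA): sum1=201, sum2=168
  after byte 2 (4A): sum1=20, sum2=188
  after byte 3 (33): sum1=71, sum2=4
  after byte 4 (B7): sum1=254, sum2=3
  after byte 5 (43): sum1=66, sum2=69
Checksum = sum2·256 + sum1 = 69·256 + 66 = 17730 = 0x4542.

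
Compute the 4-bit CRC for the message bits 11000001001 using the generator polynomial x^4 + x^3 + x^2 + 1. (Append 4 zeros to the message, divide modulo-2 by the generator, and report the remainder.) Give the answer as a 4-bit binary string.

0011

Append 4 zeros: 110000010010000. Divide by 11101 (XOR where the leading bit is 1):
  pos 0: 11000 XOR 11101 = 00101
  pos 2: 10100 XOR 11101 = 01001
  pos 3: 10011 XOR 11101 = 01110
  pos 4: 11100 XOR 11101 = 00001
  pos 8: 10100 XOR 11101 = 01001
  pos 9: 10010 XOR 11101 = 01111
  pos 10: 11110 XOR 11101 = 00011
Remainder (last 4 bits) = 0011. This is the CRC / FCS.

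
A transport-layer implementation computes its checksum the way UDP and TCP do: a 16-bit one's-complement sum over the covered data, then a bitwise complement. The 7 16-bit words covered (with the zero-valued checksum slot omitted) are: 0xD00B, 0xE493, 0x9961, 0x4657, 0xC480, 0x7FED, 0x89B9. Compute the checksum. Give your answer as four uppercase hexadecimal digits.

9D7F

One's-complement addition (fold any carry out of bit 15 back into bit 0):
  0xD00B + 0xE493 = 0x1B49E → wrap carry → 0xB49F
  0xB49F + 0x9961 = 0x14E00 → wrap carry → 0x4E01
  0x4E01 + 0x4657 = 0x09458
  0x9458 + 0xC480 = 0x158D8 → wrap carry → 0x58D9
  0x58D9 + 0x7FED = 0x0D8C6
  0xD8C6 + 0x89B9 = 0x1627F → wrap carry → 0x6280
One's-complement sum = 0x6280.
Checksum = ~0x6280 & 0xFFFF = 0x9D7F.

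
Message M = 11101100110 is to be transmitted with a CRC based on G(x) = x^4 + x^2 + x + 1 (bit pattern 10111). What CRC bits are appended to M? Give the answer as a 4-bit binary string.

Append 4 zeros: 111011001100000. Divide by 10111 (XOR where the leading bit is 1):
  pos 0: 11101 XOR 10111 = 01010
  pos 1: 10101 XOR 10111 = 00010
  pos 4: 10001 XOR 10111 = 00110
  pos 6: 11010 XOR 10111 = 01101
  pos 7: 11010 XOR 10111 = 01101
  pos 8: 11010 XOR 10111 = 01101
  pos 9: 11010 XOR 10111 = 01101
  pos 10: 11010 XOR 10111 = 01101
Remainder (last 4 bits) = 1101. This is the CRC / FCS.

1101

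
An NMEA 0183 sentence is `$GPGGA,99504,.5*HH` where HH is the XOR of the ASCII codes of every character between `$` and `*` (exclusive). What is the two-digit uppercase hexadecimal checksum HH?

7C

XOR the ASCII codes of the payload characters:
  'G' = 0x47 → acc = 0x47
  'P' = 0x50 → acc = 0x17
  'G' = 0x47 → acc = 0x50
  'G' = 0x47 → acc = 0x17
  'A' = 0x41 → acc = 0x56
  ',' = 0x2C → acc = 0x7A
  '9' = 0x39 → acc = 0x43
  '9' = 0x39 → acc = 0x7A
  '5' = 0x35 → acc = 0x4F
  '0' = 0x30 → acc = 0x7F
  '4' = 0x34 → acc = 0x4B
  ',' = 0x2C → acc = 0x67
  '.' = 0x2E → acc = 0x49
  '5' = 0x35 → acc = 0x7C
Checksum = 0x7C.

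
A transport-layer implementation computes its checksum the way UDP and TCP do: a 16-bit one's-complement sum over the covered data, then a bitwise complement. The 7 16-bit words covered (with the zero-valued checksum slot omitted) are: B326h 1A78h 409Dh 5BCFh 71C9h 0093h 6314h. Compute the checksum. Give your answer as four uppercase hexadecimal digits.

One's-complement addition (fold any carry out of bit 15 back into bit 0):
  0xB326 + 0x1A78 = 0x0CD9E
  0xCD9E + 0x409D = 0x10E3B → wrap carry → 0x0E3C
  0x0E3C + 0x5BCF = 0x06A0B
  0x6A0B + 0x71C9 = 0x0DBD4
  0xDBD4 + 0x0093 = 0x0DC67
  0xDC67 + 0x6314 = 0x13F7B → wrap carry → 0x3F7C
One's-complement sum = 0x3F7C.
Checksum = ~0x3F7C & 0xFFFF = 0xC083.

C083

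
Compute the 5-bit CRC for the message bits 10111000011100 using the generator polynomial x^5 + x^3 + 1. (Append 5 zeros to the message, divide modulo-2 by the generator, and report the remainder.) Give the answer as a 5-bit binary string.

Append 5 zeros: 1011100001110000000. Divide by 101001 (XOR where the leading bit is 1):
  pos 0: 101110 XOR 101001 = 000111
  pos 3: 111000 XOR 101001 = 010001
  pos 4: 100011 XOR 101001 = 001010
  pos 6: 101011 XOR 101001 = 000010
  pos 10: 100000 XOR 101001 = 001001
  pos 12: 100100 XOR 101001 = 001101
Remainder (last 5 bits) = 11010. This is the CRC / FCS.

11010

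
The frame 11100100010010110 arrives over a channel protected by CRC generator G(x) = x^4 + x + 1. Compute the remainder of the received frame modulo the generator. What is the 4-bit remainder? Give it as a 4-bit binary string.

1010

Modulo-2 division of 11100100010010110 by 10011:
  pos 0: 11100 XOR 10011 = 01111
  pos 1: 11111 XOR 10011 = 01100
  pos 2: 11000 XOR 10011 = 01011
  pos 3: 10110 XOR 10011 = 00101
  pos 5: 10101 XOR 10011 = 00110
  pos 7: 11000 XOR 10011 = 01011
  pos 8: 10111 XOR 10011 = 00100
  pos 10: 10001 XOR 10011 = 00010
Remainder = 1010 (nonzero — an error is detected).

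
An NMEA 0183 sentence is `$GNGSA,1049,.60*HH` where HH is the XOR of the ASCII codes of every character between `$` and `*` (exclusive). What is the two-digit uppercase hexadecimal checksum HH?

XOR the ASCII codes of the payload characters:
  'G' = 0x47 → acc = 0x47
  'N' = 0x4E → acc = 0x09
  'G' = 0x47 → acc = 0x4E
  'S' = 0x53 → acc = 0x1D
  'A' = 0x41 → acc = 0x5C
  ',' = 0x2C → acc = 0x70
  '1' = 0x31 → acc = 0x41
  '0' = 0x30 → acc = 0x71
  '4' = 0x34 → acc = 0x45
  '9' = 0x39 → acc = 0x7C
  ',' = 0x2C → acc = 0x50
  '.' = 0x2E → acc = 0x7E
  '6' = 0x36 → acc = 0x48
  '0' = 0x30 → acc = 0x78
Checksum = 0x78.

78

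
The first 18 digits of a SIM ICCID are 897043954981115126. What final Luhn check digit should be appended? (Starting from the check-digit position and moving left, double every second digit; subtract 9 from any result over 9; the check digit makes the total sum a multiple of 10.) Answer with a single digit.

Partial digits right→left: 6 2 1 5 1 1 1 8 9 4 5 9 3 4 0 7 9 8
Double every second digit counting from the check-digit position (so the 1st, 3rd, 5th, ... of the partial from the right).
  doubled (with −9 where >9): 3 2 2 2 9 1 6 0 9 → sum 34
  kept as-is: 2 5 1 8 4 9 4 7 8 → sum 48
Total = 34 + 48 = 82.
Check digit = (10 − (82 mod 10)) mod 10 = 8.

8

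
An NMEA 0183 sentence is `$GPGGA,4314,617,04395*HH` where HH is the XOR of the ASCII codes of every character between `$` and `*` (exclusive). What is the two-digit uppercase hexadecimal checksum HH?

XOR the ASCII codes of the payload characters:
  'G' = 0x47 → acc = 0x47
  'P' = 0x50 → acc = 0x17
  'G' = 0x47 → acc = 0x50
  'G' = 0x47 → acc = 0x17
  'A' = 0x41 → acc = 0x56
  ',' = 0x2C → acc = 0x7A
  '4' = 0x34 → acc = 0x4E
  '3' = 0x33 → acc = 0x7D
  '1' = 0x31 → acc = 0x4C
  '4' = 0x34 → acc = 0x78
  ',' = 0x2C → acc = 0x54
  '6' = 0x36 → acc = 0x62
  '1' = 0x31 → acc = 0x53
  '7' = 0x37 → acc = 0x64
  ',' = 0x2C → acc = 0x48
  '0' = 0x30 → acc = 0x78
  '4' = 0x34 → acc = 0x4C
  '3' = 0x33 → acc = 0x7F
  '9' = 0x39 → acc = 0x46
  '5' = 0x35 → acc = 0x73
Checksum = 0x73.

73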